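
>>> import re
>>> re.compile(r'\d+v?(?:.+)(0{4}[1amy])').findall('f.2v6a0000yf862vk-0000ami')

['0000a']

The pattern matches one or more of a digit, then optionally a literal 'v'; then one or more of any character (non-capturing group); then exactly 4 of the literal '0', then one of [1amy] (captured).
Scanning left to right: at [2:23] match '2v6a0000yf862vk-0000a', group 1 = '0000a'.
Because there's exactly one group, `findall` drops the full match and keeps group 1 from the one hit.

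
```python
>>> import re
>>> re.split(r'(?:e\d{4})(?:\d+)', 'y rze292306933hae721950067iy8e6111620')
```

The pattern matches a literal 'e', then exactly 4 of a digit (non-capturing group); then one or more of a digit (non-capturing group).
Matches to split on: at [4:14] → 'e292306933'; at [16:26] → 'e721950067'; at [29:37] → 'e6111620'.
The string is cut at each match, leaving 4 pieces.

['y rz', 'ha', 'iy8', '']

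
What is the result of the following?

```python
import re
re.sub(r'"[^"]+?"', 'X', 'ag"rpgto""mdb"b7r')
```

'agXXb7r'

Matches: at [2:9] → '"rpgto"'; at [9:14] → '"mdb"'.
Each match is replaced by 'X'.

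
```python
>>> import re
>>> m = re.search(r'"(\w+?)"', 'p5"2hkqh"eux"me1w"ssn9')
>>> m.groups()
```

The match spans [2:9] → '"2hkqh"'.
Captured: group 1 = '2hkqh'.

('2hkqh',)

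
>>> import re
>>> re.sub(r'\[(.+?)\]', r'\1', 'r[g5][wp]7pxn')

'rg5wp7pxn'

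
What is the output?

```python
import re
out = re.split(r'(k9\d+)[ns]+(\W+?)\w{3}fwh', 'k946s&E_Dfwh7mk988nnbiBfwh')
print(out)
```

['', 'k946', '&', '7mk988nnbiBfwh']

This matches the literal 'k9', then one or more of a digit (captured); then one or more of one of [ns]; then one or more of a non-word character (lazy) (captured); then exactly 3 of a word character, then the literal 'fwh'.
Matches to split on: at [0:12] → 'k946s&E_Dfwh'.
With a capturing group present, the delimiter's captured portion is kept in the result list.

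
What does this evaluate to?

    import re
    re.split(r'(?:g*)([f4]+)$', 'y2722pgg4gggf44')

['y2722pgg4', 'f44', '']

Because the pattern has a capturing group, `split` also inserts each captured text between the pieces.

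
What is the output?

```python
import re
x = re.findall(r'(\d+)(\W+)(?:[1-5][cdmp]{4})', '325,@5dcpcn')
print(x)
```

[('325', ',@')]

Pattern: one or more of a digit (captured); then one or more of a non-word character (captured); then a character in [1-5], then exactly 4 of one of [cdmp] (non-capturing group).
Scanning left to right: at [0:10] match '325,@5dcpc', groups = ('325', ',@').
With 2 capturing groups, `findall` returns a 2-tuple per match.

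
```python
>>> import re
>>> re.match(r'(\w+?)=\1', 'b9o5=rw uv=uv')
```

None

`match` is anchored at position 0; if the pattern doesn't fit there, it returns None.
Here the pattern fails at index 0, so the call returns None.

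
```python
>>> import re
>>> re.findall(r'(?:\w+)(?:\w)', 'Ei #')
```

['Ei']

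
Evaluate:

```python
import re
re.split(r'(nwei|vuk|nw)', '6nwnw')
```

`re.split` interleaves the captured-group text with the surrounding fragments.

['6', 'nw', '', 'nw', '']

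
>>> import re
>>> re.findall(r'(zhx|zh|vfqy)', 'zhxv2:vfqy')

['zhx', 'vfqy']

`|` is ordered: at each position the engine commits to the first alternative that works.
With a single group, `findall` returns only what that group captured — 2 items.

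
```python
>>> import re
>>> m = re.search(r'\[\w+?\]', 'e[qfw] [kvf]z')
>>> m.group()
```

'[qfw]'

The match spans [1:6] → '[qfw]'.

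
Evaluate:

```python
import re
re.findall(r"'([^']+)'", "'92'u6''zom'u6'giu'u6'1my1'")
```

One capturing group, so `findall` returns just the captured substring from each match — 4 in all.

['92', 'zom', 'giu', '1my1']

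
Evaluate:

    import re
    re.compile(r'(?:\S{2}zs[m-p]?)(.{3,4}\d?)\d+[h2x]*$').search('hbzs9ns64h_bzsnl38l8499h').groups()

The match spans [10:24] → '_bzsnl38l8499h'.
Captured: group 1 = 'l38l8'.

('l38l8',)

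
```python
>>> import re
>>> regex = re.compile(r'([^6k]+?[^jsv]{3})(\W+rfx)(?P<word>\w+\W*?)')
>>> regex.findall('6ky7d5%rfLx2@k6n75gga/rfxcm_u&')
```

Pattern: one or more of any character except [6k] (lazy), then exactly 3 of any character except [jsv] (captured); then one or more of a non-word character, then the literal 'rfx' (captured); then one or more of a word character, then zero or more of a non-word character (lazy) (captured as 'word').
Lazy quantifiers expand one character at a time until the remainder of the pattern can match.
Scanning left to right: at [15:29] match 'n75gga/rfxcm_u', groups = ('n75gga', '/rfx', 'cm_u').
With 3 capturing groups, `findall` returns a 3-tuple per match.

[('n75gga', '/rfx', 'cm_u')]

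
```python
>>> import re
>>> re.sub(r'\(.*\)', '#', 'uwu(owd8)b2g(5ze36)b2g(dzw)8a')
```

'uwu#8a'

Matches: at [3:27] → '(owd8)b2g(5ze36)b2g(dzw)'.
Each match is replaced by '#'.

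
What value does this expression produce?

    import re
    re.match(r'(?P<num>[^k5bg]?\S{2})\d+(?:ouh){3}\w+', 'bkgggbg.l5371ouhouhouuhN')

None

The pattern matches optionally any character except [k5bg], then exactly 2 of a non-whitespace character (captured as 'num'); then one or more of a digit, then the literal 'ouh' repeated 3 times, then one or more of a word character.
`re.match` won't scan ahead — the pattern has to work from the very first character.
Here the pattern fails at index 0, so the call returns None.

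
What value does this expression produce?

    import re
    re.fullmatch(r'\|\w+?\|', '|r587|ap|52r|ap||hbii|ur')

`fullmatch` succeeds only if the pattern covers the string from start to end.
Here the string isn't matched end-to-end, so the call returns None.

None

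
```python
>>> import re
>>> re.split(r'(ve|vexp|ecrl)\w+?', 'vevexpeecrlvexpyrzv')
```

Matches to split on: at [0:3] → 'vev'; at [7:12] → 'ecrlv'.
The group in the pattern means `split` returns the separators' captures alongside the pieces.

['', 've', 'expe', 'ecrl', 'expyrzv']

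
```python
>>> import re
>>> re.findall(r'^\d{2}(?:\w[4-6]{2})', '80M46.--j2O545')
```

['80M46']

`findall` yields the raw match text (1 of them) because the pattern has no groups.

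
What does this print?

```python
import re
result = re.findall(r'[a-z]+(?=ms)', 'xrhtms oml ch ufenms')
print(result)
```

['xrht', 'ufen']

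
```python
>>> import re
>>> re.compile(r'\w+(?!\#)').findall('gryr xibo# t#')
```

['gryr', 'xib']

The negative lookahead/lookbehind blocks any match where the forbidden context is present.
`findall` yields the raw match text (2 of them) because the pattern has no groups.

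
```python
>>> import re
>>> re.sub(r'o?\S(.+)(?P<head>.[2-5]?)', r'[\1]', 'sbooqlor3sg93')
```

'[booqlor3sg9]'

`\1` in the replacement pulls in group 1's text for each match.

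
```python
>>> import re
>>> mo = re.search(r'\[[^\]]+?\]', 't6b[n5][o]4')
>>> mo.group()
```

'[n5]'

The match spans [3:7] → '[n5]'.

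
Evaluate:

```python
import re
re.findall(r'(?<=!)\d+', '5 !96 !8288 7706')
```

The positive lookaround only admits positions where the adjacent text matches; those characters stay outside the span.
Since nothing is captured, `findall` lists the 2 matched substrings directly.

['96', '8288']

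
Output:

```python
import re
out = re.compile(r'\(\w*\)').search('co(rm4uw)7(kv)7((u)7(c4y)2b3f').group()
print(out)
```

(rm4uw)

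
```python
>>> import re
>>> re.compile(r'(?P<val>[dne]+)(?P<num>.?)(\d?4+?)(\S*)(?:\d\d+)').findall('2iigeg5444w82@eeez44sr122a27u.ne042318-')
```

[('e', 'g', '54', '44w82@eeez44sr122a27u.ne0423')]

The pattern matches one or more of one of [dne] (captured as 'val'); then optionally any character (captured as 'num'); then optionally a digit, then one or more of a literal '4' (lazy) (captured); then zero or more of a non-whitespace character (captured); then a digit, then one or more of a digit (non-capturing group).
The `?` after the quantifier makes it lazy — it takes as little as possible before letting the rest of the pattern try.
Matches: at [4:38] match 'eg5444w82@eeez44sr122a27u.ne042318', groups = ('e', 'g', '54', '44w82@eeez44sr122a27u.ne0423').
Multiple groups make `findall` return tuples — one 4-tuple for the one match.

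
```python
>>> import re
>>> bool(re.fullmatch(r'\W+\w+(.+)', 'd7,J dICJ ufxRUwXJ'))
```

Pattern: one or more of a non-word character, then one or more of a word character; then one or more of any character (captured).
`fullmatch` succeeds only if the pattern covers the string from start to end.
Here the pattern can't cover the whole string, so the call returns None, and `bool(None)` is False.

False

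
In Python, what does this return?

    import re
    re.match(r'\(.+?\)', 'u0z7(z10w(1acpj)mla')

`re.match` only tries the pattern at the start of the string.
Here the string doesn't start with a match, so the call returns None.

None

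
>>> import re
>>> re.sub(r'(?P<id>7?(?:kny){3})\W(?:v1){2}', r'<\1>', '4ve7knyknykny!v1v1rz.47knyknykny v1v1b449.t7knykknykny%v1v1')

'4ve<7knyknykny>rz.4<7knyknykny>b449.t7knykknykny%v1v1'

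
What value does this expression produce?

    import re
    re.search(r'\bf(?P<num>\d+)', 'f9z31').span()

The pattern matches a word boundary (`\b`, zero-width); then a literal 'f'; then one or more of a digit (captured as 'num').
`search` walks the string left to right and returns the first match it finds.
The match spans [0:2] → 'f9'.
Captured: group 1 = '9'.

(0, 2)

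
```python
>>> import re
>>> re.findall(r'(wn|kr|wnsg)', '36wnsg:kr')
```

['wn', 'kr']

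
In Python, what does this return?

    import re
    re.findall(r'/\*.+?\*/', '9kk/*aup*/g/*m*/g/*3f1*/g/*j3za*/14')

['/*aup*/', '/*m*/', '/*3f1*/', '/*j3za*/']

Because the quantifier is non-greedy, it stops expanding at the earliest point where the rest of the pattern can succeed.
Since nothing is captured, `findall` lists the 4 matched substrings directly.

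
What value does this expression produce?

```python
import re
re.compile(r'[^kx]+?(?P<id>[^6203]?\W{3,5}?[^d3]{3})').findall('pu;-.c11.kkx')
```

['u;-.c11']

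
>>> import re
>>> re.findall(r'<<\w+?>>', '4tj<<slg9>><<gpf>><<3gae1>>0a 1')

['<<slg9>>', '<<gpf>>', '<<3gae1>>']

Walking the string: at [3:11] → '<<slg9>>'; at [11:18] → '<<gpf>>'; at [18:27] → '<<3gae1>>'.
No capturing groups, so `findall` returns the 3 full match strings.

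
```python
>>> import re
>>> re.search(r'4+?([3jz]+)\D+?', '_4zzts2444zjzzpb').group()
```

The match spans [1:5] → '4zzt'.

'4zzt'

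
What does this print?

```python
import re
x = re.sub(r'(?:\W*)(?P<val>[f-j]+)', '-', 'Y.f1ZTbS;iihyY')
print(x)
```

Y-1ZTbS-yY

This matches zero or more of a non-word character (non-capturing group); then one or more of a character in [f-j] (captured as 'val').
Matches: at [1:3] → '.f'; at [8:12] → ';iih'.
`sub` substitutes '-' at each match site.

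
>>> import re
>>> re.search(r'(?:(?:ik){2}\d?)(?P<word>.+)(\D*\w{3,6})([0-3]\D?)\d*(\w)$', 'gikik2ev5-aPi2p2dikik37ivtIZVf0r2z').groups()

The match spans [1:34] → 'ikik2ev5-aPi2p2dikik37ivtIZVf0r2z'.
Captured: group 1 = 'ev5-aPi2p2dikik37ivtIZV', group 2 = 'f0r', group 3 = '2', group 4 = 'z'.

('ev5-aPi2p2dikik37ivtIZV', 'f0r', '2', 'z')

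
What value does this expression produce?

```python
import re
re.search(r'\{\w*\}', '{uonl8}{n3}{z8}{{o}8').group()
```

`re.search` tries every starting position until one works.
The match spans [0:7] → '{uonl8}'.

'{uonl8}'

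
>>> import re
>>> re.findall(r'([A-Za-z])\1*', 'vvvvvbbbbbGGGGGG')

A backreference is literal: `\1` must see the identical characters the first group matched.
Walking the string: at [0:5] match 'vvvvv', group 1 = 'v'; at [5:10] match 'bbbbb', group 1 = 'b'; at [10:16] match 'GGGGGG', group 1 = 'G'.
With a single group, `findall` returns only what that group captured — 3 items.

['v', 'b', 'G']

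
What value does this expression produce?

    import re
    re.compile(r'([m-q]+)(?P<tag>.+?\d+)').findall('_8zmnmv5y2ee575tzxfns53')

[('mnm', 'v5'), ('n', 's53')]

The `?` after the quantifier makes it lazy — it takes as little as possible before letting the rest of the pattern try.
Multiple groups make `findall` return tuples — one 2-tuple for each match.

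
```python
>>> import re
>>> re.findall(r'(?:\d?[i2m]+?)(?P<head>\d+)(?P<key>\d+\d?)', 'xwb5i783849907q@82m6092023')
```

Pattern: optionally a digit, then one or more of one of [i2m] (lazy) (non-capturing group); then one or more of a digit (captured as 'head'); then one or more of a digit, then optionally a digit (captured as 'key').
Walking the string: at [3:14] match '5i783849907', groups = ('78384990', '7'); at [16:26] match '82m6092023', groups = ('609202', '3').
2 groups means each result is a tuple of 2 captured strings — 2 here.

[('78384990', '7'), ('609202', '3')]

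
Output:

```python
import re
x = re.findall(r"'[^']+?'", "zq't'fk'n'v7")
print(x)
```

Scanning left to right: at [2:5] → "'t'"; at [7:10] → "'n'".
`findall` yields the raw match text (2 of them) because the pattern has no groups.

["'t'", "'n'"]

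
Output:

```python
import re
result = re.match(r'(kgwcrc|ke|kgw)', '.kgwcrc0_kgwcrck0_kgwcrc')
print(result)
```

With `match`, the pattern is implicitly anchored at the beginning.
Here position 0 doesn't satisfy it, so the call returns None.

None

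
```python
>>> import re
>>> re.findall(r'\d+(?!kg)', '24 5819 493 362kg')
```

['24', '5819', '493', '36']

The negative lookaround is zero-width — it rules out positions where the adjacent text would match, without consuming anything.
`findall` yields the raw match text (4 of them) because the pattern has no groups.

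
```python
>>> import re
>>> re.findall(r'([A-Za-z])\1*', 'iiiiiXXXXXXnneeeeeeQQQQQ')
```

A backreference is literal: `\1` must see the identical characters the first group matched.
Walking the string: at [0:5] match 'iiiii', group 1 = 'i'; at [5:11] match 'XXXXXX', group 1 = 'X'; at [11:13] match 'nn', group 1 = 'n'; at [13:19] match 'eeeeee', group 1 = 'e'; at [19:24] match 'QQQQQ', group 1 = 'Q'.
With a single group, `findall` returns only what that group captured — 5 items.

['i', 'X', 'n', 'e', 'Q']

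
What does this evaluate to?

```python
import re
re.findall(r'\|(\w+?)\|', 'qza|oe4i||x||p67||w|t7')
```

['oe4i', 'x', 'p67', 'w']

Matches: at [3:9] match '|oe4i|', group 1 = 'oe4i'; at [9:12] match '|x|', group 1 = 'x'; at [12:17] match '|p67|', group 1 = 'p67'; at [17:20] match '|w|', group 1 = 'w'.
With a single group, `findall` returns only what that group captured — 4 items.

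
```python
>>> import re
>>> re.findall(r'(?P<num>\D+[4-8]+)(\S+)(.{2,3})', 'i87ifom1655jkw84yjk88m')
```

[('i87', 'ifom1655jkw84yjk8', '8m')]

`findall` packs the 3 group values into a tuple for every match.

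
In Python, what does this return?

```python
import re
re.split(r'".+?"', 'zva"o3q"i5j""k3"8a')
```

With the lazy modifier that quantifier settles for the fewest repetitions that let the rest of the pattern succeed (the atoms after it are unaffected and can still be greedy).
Matches to split on: at [3:8] → '"o3q"'; at [11:16] → '""k3"'.
Each match becomes a cut point; 3 segments remain.

['zva', 'i5j', '8a']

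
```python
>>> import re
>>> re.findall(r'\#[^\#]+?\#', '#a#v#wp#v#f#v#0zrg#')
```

Scanning left to right: at [0:3] → '#a#'; at [4:8] → '#wp#'; at [9:12] → '#f#'; at [13:19] → '#0zrg#'.
`findall` yields the raw match text (4 of them) because the pattern has no groups.

['#a#', '#wp#', '#f#', '#0zrg#']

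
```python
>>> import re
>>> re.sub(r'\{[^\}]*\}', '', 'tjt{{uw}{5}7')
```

'tjt7'

`sub` substitutes '' at each match site.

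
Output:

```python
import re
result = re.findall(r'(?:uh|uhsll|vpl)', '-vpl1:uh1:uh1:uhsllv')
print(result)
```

Alternation tries branches left to right and keeps the first one that lets the overall match succeed at that position.
No capturing groups, so `findall` returns the 4 full match strings.

['vpl', 'uh', 'uh', 'uh']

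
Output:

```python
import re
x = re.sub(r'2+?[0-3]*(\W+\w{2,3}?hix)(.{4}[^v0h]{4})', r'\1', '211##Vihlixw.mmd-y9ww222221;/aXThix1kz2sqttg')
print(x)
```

Pattern: one or more of the literal '2' (lazy), then zero or more of a character in [0-3]; then one or more of a non-word character, then 2 to 3 of a word character (lazy), then the literal 'hix' (captured); then exactly 4 of any character, then exactly 4 of any character except [v0h] (captured).
Matches: at [21:43] → '222221;/aXThix1kz2sqtt'.
`\1` in the replacement pulls in group 1's text for each match.

211##Vihlixw.mmd-y9ww;/aXThixg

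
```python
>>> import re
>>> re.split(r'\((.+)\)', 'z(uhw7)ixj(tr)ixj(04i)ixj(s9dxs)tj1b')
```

Matches to split on: at [1:32] → '(uhw7)ixj(tr)ixj(04i)ixj(s9dxs)'.
The group in the pattern means `split` returns the separators' captures alongside the pieces.

['z', 'uhw7)ixj(tr)ixj(04i)ixj(s9dxs', 'tj1b']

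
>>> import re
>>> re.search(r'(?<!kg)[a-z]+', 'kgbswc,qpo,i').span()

(0, 6)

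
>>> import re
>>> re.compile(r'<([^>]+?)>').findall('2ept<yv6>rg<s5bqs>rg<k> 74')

Walking the string: at [4:9] match '<yv6>', group 1 = 'yv6'; at [11:18] match '<s5bqs>', group 1 = 's5bqs'; at [20:23] match '<k>', group 1 = 'k'.
Because there's exactly one group, `findall` drops the full match and keeps group 1 from each hit.

['yv6', 's5bqs', 'k']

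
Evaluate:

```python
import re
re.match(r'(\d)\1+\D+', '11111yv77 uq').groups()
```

('1',)

`\1` is not a pattern — it's the concrete string captured by group 1, re-applied verbatim.
With `match`, the pattern is implicitly anchored at the beginning.
The match spans [0:7] → '11111yv'.
Captured: group 1 = '1'.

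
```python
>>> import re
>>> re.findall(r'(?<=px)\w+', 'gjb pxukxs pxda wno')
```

['ukxs', 'da']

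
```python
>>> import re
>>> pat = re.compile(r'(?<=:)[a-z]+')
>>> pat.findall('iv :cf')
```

Because the assertion is zero-width, the text it checks is not consumed and won't appear in the result.
No capturing groups, so `findall` returns the 1 full match string.

['cf']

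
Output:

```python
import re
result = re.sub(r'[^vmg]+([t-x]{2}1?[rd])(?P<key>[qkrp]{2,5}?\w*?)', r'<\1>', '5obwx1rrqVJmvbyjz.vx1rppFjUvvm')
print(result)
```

The pattern matches one or more of any character except [vmg]; then exactly 2 of a character in [t-x], then optionally a literal '1', then one of [rd] (captured); then 2 to 5 of one of [qkrp] (lazy), then zero or more of a word character (lazy) (captured as 'key').
With the lazy modifier that quantifier settles for the fewest repetitions that let the rest of the pattern succeed (the atoms after it are unaffected and can still be greedy).
Matches: at [0:9] → '5obwx1rrq'; at [13:24] → 'byjz.vx1rpp'.
The replacement refers to a captured group, so each match is rewritten using its own captured text.

<wx1r>VJmv<vx1r>FjUvvm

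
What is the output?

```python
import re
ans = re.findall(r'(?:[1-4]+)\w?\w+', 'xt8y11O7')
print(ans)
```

['11O7']

The pattern matches one or more of a character in [1-4] (non-capturing group); then optionally a word character, then one or more of a word character.
Matches: at [4:8] → '11O7'.
`findall` yields the raw match text (1 of them) because the pattern has no groups.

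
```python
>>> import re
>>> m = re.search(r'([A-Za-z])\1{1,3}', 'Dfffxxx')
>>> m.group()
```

After group 1 captures some text, `\1` only succeeds where that same text appears again.
The match spans [1:4] → 'fff'.

'fff'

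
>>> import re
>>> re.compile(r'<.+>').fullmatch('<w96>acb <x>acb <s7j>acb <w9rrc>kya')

None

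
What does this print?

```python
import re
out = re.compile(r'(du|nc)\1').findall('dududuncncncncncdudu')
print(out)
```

['du', 'nc', 'nc', 'du']

After group 1 captures some text, `\1` only succeeds where that same text appears again.
Scanning left to right: at [0:4] match 'dudu', group 1 = 'du'; at [6:10] match 'ncnc', group 1 = 'nc'; at [10:14] match 'ncnc', group 1 = 'nc'; at [16:20] match 'dudu', group 1 = 'du'.
With a single group, `findall` returns only what that group captured — 4 items.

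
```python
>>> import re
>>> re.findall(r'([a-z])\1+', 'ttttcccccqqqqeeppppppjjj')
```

['t', 'c', 'q', 'e', 'p', 'j']

After group 1 captures some text, `\1` only succeeds where that same text appears again.
With a single group, `findall` returns only what that group captured — 6 items.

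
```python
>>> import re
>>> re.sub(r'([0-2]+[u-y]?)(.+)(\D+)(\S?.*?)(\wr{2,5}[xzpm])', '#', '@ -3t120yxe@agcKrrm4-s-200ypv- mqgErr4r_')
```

The pattern matches one or more of a character in [0-2], then optionally a character in [u-y] (captured); then one or more of any character (captured); then one or more of a non-digit (captured); then optionally a non-whitespace character, then zero or more of any character (lazy) (captured); then a word character, then 2 to 5 of the literal 'r', then one of [xzpm] (captured).
Matches: at [5:19] → '120yxe@agcKrrm'.
Each match is replaced by '#'.

'@ -3t#4-s-200ypv- mqgErr4r_'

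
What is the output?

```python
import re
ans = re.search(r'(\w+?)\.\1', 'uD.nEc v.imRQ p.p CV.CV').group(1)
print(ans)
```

p

`\1` is not a pattern — it's the concrete string captured by group 1, re-applied verbatim.
Unlike `match`, `search` isn't anchored — it looks for the pattern anywhere in the string.
The match spans [14:17] → 'p.p'.
Captured: group 1 = 'p'.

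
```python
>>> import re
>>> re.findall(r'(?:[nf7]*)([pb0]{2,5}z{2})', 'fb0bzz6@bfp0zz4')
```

['b0bzz', 'p0zz']

The pattern matches zero or more of one of [nf7] (non-capturing group); then 2 to 5 of one of [pb0], then exactly 2 of the literal 'z' (captured).
Scanning left to right: at [0:6] match 'fb0bzz', group 1 = 'b0bzz'; at [9:14] match 'fp0zz', group 1 = 'p0zz'.
Because there's exactly one group, `findall` drops the full match and keeps group 1 from each hit.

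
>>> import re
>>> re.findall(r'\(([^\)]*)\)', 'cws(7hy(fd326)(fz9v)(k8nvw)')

['7hy(fd326', 'fz9v', 'k8nvw']

With a single group, `findall` returns only what that group captured — 3 items.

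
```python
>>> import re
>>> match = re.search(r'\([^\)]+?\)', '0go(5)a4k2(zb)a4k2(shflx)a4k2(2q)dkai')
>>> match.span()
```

(3, 6)

The match spans [3:6] → '(5)'.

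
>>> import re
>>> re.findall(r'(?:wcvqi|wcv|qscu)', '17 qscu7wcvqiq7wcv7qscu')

['qscu', 'wcvqi', 'wcv', 'qscu']

Branches in `(...|...)` are attempted left-to-right; the first branch that allows the whole pattern to succeed is taken.
With no groups in the pattern, `findall` gives back each whole match — 4 here.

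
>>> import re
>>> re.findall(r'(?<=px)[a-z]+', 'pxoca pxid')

['oca', 'id']

The positive lookaround only admits positions where the adjacent text matches; those characters stay outside the span.
Walking the string: at [2:5] → 'oca'; at [8:10] → 'id'.
`findall` yields the raw match text (2 of them) because the pattern has no groups.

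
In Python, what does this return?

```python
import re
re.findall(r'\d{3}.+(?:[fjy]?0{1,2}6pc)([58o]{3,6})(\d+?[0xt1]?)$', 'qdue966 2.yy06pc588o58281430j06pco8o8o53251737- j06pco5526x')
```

[('o55', '26x')]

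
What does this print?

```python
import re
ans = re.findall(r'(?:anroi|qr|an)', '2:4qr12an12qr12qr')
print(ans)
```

Since nothing is captured, `findall` lists the 4 matched substrings directly.

['qr', 'an', 'qr', 'qr']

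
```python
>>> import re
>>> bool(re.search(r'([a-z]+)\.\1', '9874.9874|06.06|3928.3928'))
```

False

`\1` is not a pattern — it's the concrete string captured by group 1, re-applied verbatim.
Here no position works, so the call returns None, and `bool(None)` is False.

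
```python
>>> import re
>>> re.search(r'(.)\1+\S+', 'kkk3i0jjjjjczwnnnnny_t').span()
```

(0, 22)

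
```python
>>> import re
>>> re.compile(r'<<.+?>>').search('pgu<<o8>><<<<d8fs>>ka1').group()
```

With the lazy modifier that quantifier settles for the fewest repetitions that let the rest of the pattern succeed (the atoms after it are unaffected and can still be greedy).
The match spans [3:9] → '<<o8>>'.

'<<o8>>'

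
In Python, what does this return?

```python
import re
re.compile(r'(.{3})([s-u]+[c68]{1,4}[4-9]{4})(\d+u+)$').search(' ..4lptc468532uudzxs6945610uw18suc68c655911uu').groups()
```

The match spans [28:45] → 'w18suc68c655911uu'.
Captured: group 1 = 'w18', group 2 = 'suc68c6559', group 3 = '11uu'.

('w18', 'suc68c6559', '11uu')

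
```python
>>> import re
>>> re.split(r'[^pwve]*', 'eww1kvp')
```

['', 'e', 'w', 'w', '', 'v', 'p', '']

The pattern matches zero or more of any character except [pwve].
Matches to split on: at [0:0] → ''; at [1:1] → ''; at [2:2] → ''; at [3:5] → '1k'; at [5:5] → ''; ….
The string is cut at each match, leaving 8 pieces.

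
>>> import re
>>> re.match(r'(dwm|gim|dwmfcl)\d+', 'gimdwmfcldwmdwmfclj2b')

`match` is anchored at position 0; if the pattern doesn't fit there, it returns None.
Here position 0 doesn't satisfy it, so the call returns None.

None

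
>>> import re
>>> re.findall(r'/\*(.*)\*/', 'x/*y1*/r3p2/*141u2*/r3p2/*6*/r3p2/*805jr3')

['y1*/r3p2/*141u2*/r3p2/*6']

With a single group, `findall` returns only what that group captured — 1 item.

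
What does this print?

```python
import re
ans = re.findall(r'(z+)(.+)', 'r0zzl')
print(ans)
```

[('zz', 'l')]

The pattern matches one or more of a literal 'z' (captured); then one or more of any character (captured).
Walking the string: at [2:5] match 'zzl', groups = ('zz', 'l').
2 groups means the one result is a tuple of 2 captured strings — 1 here.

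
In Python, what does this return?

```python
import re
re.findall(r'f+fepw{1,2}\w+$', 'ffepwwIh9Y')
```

['ffepwwIh9Y']

The pattern matches one or more of the literal 'f', then the literal 'fep', then 1 to 2 of a literal 'w'; then one or more of a word character; then anchored at the end.
Scanning left to right: at [0:10] → 'ffepwwIh9Y'.
No capturing groups, so `findall` returns the 1 full match string.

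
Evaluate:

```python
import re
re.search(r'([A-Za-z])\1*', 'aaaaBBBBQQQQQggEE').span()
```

`\1` is not a pattern — it's the concrete string captured by group 1, re-applied verbatim.
Unlike `match`, `search` isn't anchored — it looks for the pattern anywhere in the string.
The match spans [0:4] → 'aaaa'.
Captured: group 1 = 'a'.

(0, 4)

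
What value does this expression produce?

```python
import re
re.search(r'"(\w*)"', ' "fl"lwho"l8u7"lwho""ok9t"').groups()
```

('fl',)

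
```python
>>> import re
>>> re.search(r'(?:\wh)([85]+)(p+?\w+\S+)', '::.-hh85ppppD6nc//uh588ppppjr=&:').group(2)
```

The match spans [4:32] → 'hh85ppppD6nc//uh588ppppjr=&:'.
Captured: group 1 = '85', group 2 = 'ppppD6nc//uh588ppppjr=&:'.

'ppppD6nc//uh588ppppjr=&:'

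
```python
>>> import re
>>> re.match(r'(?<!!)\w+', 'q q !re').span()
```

`(?!…)`/`(?<!…)` only lets a position through if the neighbouring text does NOT match; no characters are consumed.
`re.match` only tries the pattern at the start of the string.
The match spans [0:1] → 'q'.

(0, 1)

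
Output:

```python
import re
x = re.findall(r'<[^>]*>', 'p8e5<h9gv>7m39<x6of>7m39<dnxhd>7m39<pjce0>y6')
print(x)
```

['<h9gv>', '<x6of>', '<dnxhd>', '<pjce0>']

Matches: at [4:10] → '<h9gv>'; at [14:20] → '<x6of>'; at [24:31] → '<dnxhd>'; at [35:42] → '<pjce0>'.
With no groups in the pattern, `findall` gives back each whole match — 4 here.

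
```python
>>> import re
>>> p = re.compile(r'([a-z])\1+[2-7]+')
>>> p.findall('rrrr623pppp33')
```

['r', 'p']

After group 1 captures some text, `\1` only succeeds where that same text appears again.
Walking the string: at [0:7] match 'rrrr623', group 1 = 'r'; at [7:13] match 'pppp33', group 1 = 'p'.
With a single group, `findall` returns only what that group captured — 2 items.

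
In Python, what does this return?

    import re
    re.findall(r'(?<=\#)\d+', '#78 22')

The lookaround is zero-width — it requires the adjacent text to match without consuming it, so the asserted text isn't part of the match.
Scanning left to right: at [1:3] → '78'.
With no groups in the pattern, `findall` gives back each whole match — 1 here.

['78']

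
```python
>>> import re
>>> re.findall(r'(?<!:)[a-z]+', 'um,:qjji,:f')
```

['um', 'jji']

The negative lookaround is zero-width — it rules out positions where the adjacent text would match, without consuming anything.
Walking the string: at [0:2] → 'um'; at [5:8] → 'jji'.
No capturing groups, so `findall` returns the 2 full match strings.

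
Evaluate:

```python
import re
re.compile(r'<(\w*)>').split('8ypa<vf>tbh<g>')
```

['8ypa', 'vf', 'tbh', 'g', '']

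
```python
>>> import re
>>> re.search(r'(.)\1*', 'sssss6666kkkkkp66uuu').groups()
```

The backreference `\1` re-matches whatever the first group consumed, character for character.
`search` walks the string left to right and returns the first match it finds.
The match spans [0:5] → 'sssss'.
Captured: group 1 = 's'.

('s',)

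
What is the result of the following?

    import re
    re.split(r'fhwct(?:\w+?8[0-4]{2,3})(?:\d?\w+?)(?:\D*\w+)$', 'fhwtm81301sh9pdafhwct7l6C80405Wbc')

`split` removes every match and returns the 2 fragments in between.

['fhwtm81301sh9pda', '']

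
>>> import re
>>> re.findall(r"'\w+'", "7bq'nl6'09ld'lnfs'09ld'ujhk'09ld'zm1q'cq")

Matches: at [3:8] → "'nl6'"; at [12:18] → "'lnfs'"; at [22:28] → "'ujhk'"; at [32:38] → "'zm1q'".
No capturing groups, so `findall` returns the 4 full match strings.

["'nl6'", "'lnfs'", "'ujhk'", "'zm1q'"]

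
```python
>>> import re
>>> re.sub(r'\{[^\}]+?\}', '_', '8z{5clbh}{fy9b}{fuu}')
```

Matches: at [2:9] → '{5clbh}'; at [9:15] → '{fy9b}'; at [15:20] → '{fuu}'.
Each match is replaced by '_'.

'8z___'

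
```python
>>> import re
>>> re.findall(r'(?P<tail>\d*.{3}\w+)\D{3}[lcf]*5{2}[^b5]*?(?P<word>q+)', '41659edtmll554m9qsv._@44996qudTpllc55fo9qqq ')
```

[('41659edt', 'q'), ('._@44996qudTp', 'qqq')]

The pattern matches zero or more of a digit, then exactly 3 of any character, then one or more of a word character (captured as 'tail'); then exactly 3 of a non-digit, then zero or more of one of [lcf], then exactly 2 of the literal '5'; then zero or more of any character except [b5] (lazy); then one or more of a literal 'q' (captured as 'word').
With the lazy modifier that quantifier settles for the fewest repetitions that let the rest of the pattern succeed (the atoms after it are unaffected and can still be greedy).
Matches: at [0:17] match '41659edtmll554m9q', groups = ('41659edt', 'q'); at [19:43] match '._@44996qudTpllc55fo9qqq', groups = ('._@44996qudTp', 'qqq').
2 groups means each result is a tuple of 2 captured strings — 2 here.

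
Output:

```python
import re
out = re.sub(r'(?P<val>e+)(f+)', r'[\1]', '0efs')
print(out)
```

0[e]s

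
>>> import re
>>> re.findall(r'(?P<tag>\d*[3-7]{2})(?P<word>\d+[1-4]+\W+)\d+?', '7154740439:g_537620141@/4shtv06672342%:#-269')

[('5376', '20141@/'), ('0667', '2342%:#-')]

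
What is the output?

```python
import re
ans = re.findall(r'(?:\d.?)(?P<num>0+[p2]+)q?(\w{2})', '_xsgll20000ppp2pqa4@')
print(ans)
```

[('000ppp2p', 'a4')]

Pattern: a digit, then optionally any character (non-capturing group); then one or more of a literal '0', then one or more of one of [p2] (captured as 'num'); then optionally a literal 'q'; then exactly 2 of a word character (captured).
Walking the string: at [6:19] match '20000ppp2pqa4', groups = ('000ppp2p', 'a4').
With 2 capturing groups, `findall` returns a 2-tuple per match.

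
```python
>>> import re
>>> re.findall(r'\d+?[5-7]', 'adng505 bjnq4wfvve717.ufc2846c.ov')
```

['505', '717', '2846']

The pattern matches one or more of a digit (lazy); then a character in [5-7].
`findall` yields the raw match text (3 of them) because the pattern has no groups.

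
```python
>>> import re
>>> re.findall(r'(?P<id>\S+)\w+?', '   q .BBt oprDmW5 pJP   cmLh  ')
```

['.BB', 'oprDmW', 'pJ', 'cmL']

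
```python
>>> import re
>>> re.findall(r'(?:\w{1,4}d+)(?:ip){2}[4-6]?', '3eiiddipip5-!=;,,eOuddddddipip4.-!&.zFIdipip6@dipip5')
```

Pattern: 1 to 4 of a word character, then one or more of a literal 'd' (non-capturing group); then the literal 'ip' repeated 2 times, then optionally a character in [4-6].
No capturing groups, so `findall` returns the 3 full match strings.

['3eiiddipip5', 'eOuddddddipip4', 'zFIdipip6']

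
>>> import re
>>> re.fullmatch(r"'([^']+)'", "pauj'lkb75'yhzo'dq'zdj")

None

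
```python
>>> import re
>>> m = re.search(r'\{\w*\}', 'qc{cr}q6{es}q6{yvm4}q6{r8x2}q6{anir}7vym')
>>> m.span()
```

(2, 6)

`re.search` tries every starting position until one works.
The match spans [2:6] → '{cr}'.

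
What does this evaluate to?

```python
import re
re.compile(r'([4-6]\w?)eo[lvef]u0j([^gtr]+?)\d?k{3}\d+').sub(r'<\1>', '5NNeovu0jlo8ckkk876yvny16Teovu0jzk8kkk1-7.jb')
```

The pattern matches a character in [4-6], then optionally a word character (captured); then the literal 'eo', then one of [lvef], then the literal 'u0j'; then one or more of any character except [gtr] (lazy) (captured); then optionally a digit, then exactly 3 of a literal 'k'; then one or more of a digit.
Matches: at [24:39] → '6Teovu0jzk8kkk1'.
The replacement refers to a captured group, so each match is rewritten using its own captured text.

'5NNeovu0jlo8ckkk876yvny1<6T>-7.jb'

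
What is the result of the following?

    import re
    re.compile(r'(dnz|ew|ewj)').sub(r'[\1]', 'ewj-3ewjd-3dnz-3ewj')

The regex engine tests alternatives in the order written; an earlier branch that matches wins even if a later one would match more.
Each match is replaced using the text its own group 1 captured.

'[ew]j-3[ew]jd-3[dnz]-3[ew]j'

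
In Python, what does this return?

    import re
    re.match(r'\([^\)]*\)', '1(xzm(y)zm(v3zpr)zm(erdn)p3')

`re.match` won't scan ahead — the pattern has to work from the very first character.
Here the string doesn't start with a match, so the call returns None.

None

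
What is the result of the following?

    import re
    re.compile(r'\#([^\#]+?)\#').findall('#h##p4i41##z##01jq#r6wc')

['h', 'p4i41', 'z', '01jq']

Matches: at [0:3] match '#h#', group 1 = 'h'; at [3:10] match '#p4i41#', group 1 = 'p4i41'; at [10:13] match '#z#', group 1 = 'z'; at [13:19] match '#01jq#', group 1 = '01jq'.
With a single group, `findall` returns only what that group captured — 4 items.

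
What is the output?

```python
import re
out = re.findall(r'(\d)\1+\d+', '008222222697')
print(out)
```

['0']

After group 1 captures some text, `\1` only succeeds where that same text appears again.
Walking the string: at [0:12] match '008222222697', group 1 = '0'.
Because there's exactly one group, `findall` drops the full match and keeps group 1 from the one hit.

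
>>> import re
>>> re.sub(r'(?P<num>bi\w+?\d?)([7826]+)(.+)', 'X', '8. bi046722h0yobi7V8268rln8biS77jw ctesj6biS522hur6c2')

'8. X'

This matches the literal 'bi', then one or more of a word character (lazy), then optionally a digit (captured as 'num'); then one or more of one of [7826] (captured); then one or more of any character (captured).
Matches: at [3:53] → 'bi046722h0yobi7V8268rln8biS77jw ctesj6biS522hur6c2'.
`sub` substitutes 'X' at each match site.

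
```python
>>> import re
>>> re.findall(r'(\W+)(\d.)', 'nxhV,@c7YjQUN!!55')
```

`findall` packs the 2 group values into a tuple for every match.

[('!!', '55')]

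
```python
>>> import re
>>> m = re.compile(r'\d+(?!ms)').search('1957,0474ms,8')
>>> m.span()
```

(0, 4)

`(?!…)`/`(?<!…)` only lets a position through if the neighbouring text does NOT match; no characters are consumed.
The match spans [0:4] → '1957'.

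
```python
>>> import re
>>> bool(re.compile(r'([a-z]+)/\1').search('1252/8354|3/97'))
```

The backreference `\1` re-matches whatever the first group consumed, character for character.
`re.search` scans for the first position where the pattern succeeds.
Here nothing in the string fits, so the call returns None, and `bool(None)` is False.

False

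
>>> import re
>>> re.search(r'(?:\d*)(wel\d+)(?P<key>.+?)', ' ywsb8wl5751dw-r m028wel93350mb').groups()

('wel93350', 'm')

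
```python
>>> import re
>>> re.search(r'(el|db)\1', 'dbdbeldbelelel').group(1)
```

The match spans [0:4] → 'dbdb'.
Captured: group 1 = 'db'.

'db'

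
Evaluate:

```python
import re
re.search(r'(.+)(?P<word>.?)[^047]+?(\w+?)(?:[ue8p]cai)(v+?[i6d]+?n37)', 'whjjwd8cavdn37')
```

None

The pattern matches one or more of any character (captured); then optionally any character (captured as 'word'); then one or more of any character except [047] (lazy); then one or more of a word character (lazy) (captured); then one of [ue8p], then the literal 'cai' (non-capturing group); then one or more of a literal 'v' (lazy), then one or more of one of [i6d] (lazy), then the literal 'n37' (captured).
Unlike `match`, `search` isn't anchored — it looks for the pattern anywhere in the string.
Here the pattern never matches, so the call returns None.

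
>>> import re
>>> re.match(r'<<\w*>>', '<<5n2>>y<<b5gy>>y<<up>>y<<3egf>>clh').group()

'<<5n2>>'

With `match`, the pattern is implicitly anchored at the beginning.
The match spans [0:7] → '<<5n2>>'.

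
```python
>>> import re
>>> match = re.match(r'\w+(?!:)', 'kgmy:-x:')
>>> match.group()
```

'kgm'

`match` is anchored at position 0; if the pattern doesn't fit there, it returns None.
The match spans [0:3] → 'kgm'.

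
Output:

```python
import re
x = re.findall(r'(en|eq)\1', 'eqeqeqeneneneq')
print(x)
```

['eq', 'en']

`\1` is not a pattern — it's the concrete string captured by group 1, re-applied verbatim.
Scanning left to right: at [0:4] match 'eqeq', group 1 = 'eq'; at [6:10] match 'enen', group 1 = 'en'.
Because there's exactly one group, `findall` drops the full match and keeps group 1 from each hit.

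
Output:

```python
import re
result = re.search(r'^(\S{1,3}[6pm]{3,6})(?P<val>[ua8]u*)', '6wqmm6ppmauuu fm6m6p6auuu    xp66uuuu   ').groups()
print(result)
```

('6wqmm6ppm', 'auuu')

Pattern: anchored at the start of the string; then 1 to 3 of a non-whitespace character, then 3 to 6 of one of [6pm] (captured); then one of [ua8], then zero or more of the literal 'u' (captured as 'val').
Unlike `match`, `search` isn't anchored — it looks for the pattern anywhere in the string.
The match spans [0:13] → '6wqmm6ppmauuu'.
Captured: group 1 = '6wqmm6ppm', group 2 = 'auuu'.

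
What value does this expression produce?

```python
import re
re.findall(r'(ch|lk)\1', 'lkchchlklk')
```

['ch', 'lk']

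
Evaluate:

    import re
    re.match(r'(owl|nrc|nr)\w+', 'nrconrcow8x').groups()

('nrc',)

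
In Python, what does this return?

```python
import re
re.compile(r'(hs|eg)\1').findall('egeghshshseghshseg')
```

A backreference is literal: `\1` must see the identical characters the first group matched.
Matches: at [0:4] match 'egeg', group 1 = 'eg'; at [4:8] match 'hshs', group 1 = 'hs'; at [12:16] match 'hshs', group 1 = 'hs'.
With a single group, `findall` returns only what that group captured — 3 items.

['eg', 'hs', 'hs']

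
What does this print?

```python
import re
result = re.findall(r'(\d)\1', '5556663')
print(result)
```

['5', '6']

`\1` has to match the exact text group 1 already captured.
`findall` collects group 1 from each match (2 total).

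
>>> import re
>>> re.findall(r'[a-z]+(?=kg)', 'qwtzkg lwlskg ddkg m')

['qwtz', 'lwls', 'dd']

Because the assertion is zero-width, the text it checks is not consumed and won't appear in the result.
Matches: at [0:4] → 'qwtz'; at [7:11] → 'lwls'; at [14:16] → 'dd'.
No capturing groups, so `findall` returns the 3 full match strings.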